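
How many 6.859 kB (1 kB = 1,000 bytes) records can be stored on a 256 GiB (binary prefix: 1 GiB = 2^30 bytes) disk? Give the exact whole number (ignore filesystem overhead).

Capacity: 256 GiB = 274,877,906,944 bytes
Per item: 6.859 kB = 6,859 bytes
⌊274,877,906,944 / 6,859⌋ = 40,075,507

40,075,507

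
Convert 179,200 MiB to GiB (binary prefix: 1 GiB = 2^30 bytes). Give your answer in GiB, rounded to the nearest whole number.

179,200 MiB = 179,200 × 2^20 bytes = 187,904,819,200 bytes
1 GiB = 2^30 bytes = 1,073,741,824 bytes
187,904,819,200 / 1,073,741,824 = 175 GiB

175 GiB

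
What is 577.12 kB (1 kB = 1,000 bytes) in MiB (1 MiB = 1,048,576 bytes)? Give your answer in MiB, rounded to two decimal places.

0.55 MiB

577.12 kB = 577.12 × 10^3 bytes = 577,120 bytes
1 MiB = 1,048,576 bytes
577,120 / 1,048,576 = 0.55 MiB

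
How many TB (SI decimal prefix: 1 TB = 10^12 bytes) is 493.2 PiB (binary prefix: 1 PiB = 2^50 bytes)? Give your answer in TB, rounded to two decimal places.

493.2 PiB = 493.2 × 2^50 bytes = 555,293,834,054,782,156.8 bytes
1 TB = 10^12 bytes = 1,000,000,000,000 bytes
555,293,834,054,782,156.8 / 1,000,000,000,000 = 555,293.83 TB

555,293.83 TB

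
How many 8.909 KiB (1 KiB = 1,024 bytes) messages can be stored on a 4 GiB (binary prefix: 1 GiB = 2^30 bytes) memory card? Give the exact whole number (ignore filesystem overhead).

Capacity: 4 GiB = 4,294,967,296 bytes
Per item: 8.909 KiB = 9,122.816 bytes
⌊4,294,967,296 / 9,122.816⌋ = 470,794

470,794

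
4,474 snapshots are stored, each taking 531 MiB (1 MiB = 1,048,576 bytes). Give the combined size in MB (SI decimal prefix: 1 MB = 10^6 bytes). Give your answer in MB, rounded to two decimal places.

Total = 4,474 × 531 MiB = 2,375,694 MiB
= 2,375,694 × 1,048,576 bytes = 2,491,095,711,744 bytes
1 MB = 1,000,000 bytes
2,491,095,711,744 / 1,000,000 = 2,491,095.71 MB

2,491,095.71 MB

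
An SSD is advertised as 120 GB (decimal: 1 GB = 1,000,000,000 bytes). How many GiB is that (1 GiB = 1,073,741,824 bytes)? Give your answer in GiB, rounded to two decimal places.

120 GB = 120 × 10^9 bytes = 120,000,000,000 bytes
1 GiB = 1,073,741,824 bytes
120,000,000,000 / 1,073,741,824 = 111.76 GiB

111.76 GiB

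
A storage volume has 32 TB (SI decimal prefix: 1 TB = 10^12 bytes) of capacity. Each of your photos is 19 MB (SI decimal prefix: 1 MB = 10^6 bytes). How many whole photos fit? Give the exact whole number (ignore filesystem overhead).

Capacity: 32 TB = 32,000,000,000,000 bytes
Per item: 19 MB = 19,000,000 bytes
⌊32,000,000,000,000 / 19,000,000⌋ = 1,684,210

1,684,210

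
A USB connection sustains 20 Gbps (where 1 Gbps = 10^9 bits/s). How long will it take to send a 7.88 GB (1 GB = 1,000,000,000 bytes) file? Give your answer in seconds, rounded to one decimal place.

3.2 seconds

7.88 GB = 7,880,000,000 bytes = 63,040,000,000 bits
20 Gbps = 20,000,000,000 bits/s
time = 63,040,000,000 / 20,000,000,000 = 3.2 s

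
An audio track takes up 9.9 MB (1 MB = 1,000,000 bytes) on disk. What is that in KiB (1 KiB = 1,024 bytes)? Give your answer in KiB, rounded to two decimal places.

9,667.97 KiB

9.9 MB × 1,000,000 bytes/MB = 9,900,000 bytes
1 KiB = 2^10 bytes = 1,024 bytes
9,900,000 / 1,024 = 9,667.97 KiB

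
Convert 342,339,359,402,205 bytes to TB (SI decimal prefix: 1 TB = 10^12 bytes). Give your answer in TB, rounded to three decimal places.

342,339,359,402,205 bytes given.
1 TB = 10^12 bytes = 1,000,000,000,000 bytes
342,339,359,402,205 / 1,000,000,000,000 = 342.339 TB

342.339 TB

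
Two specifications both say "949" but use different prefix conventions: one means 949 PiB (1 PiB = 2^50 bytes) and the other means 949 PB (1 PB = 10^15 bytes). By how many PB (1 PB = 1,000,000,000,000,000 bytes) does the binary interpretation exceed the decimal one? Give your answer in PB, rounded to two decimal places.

949 PiB = 949 × 1,125,899,906,842,624 = 1,068,479,011,593,650,176 bytes
949 PB = 949 × 1,000,000,000,000,000 = 949,000,000,000,000,000 bytes
difference = 119,479,011,593,650,176 bytes
119,479,011,593,650,176 / 1,000,000,000,000,000 = 119.48 PB

119.48 PB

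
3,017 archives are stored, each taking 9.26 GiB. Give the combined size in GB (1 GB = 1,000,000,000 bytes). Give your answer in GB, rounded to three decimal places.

Total = 3,017 × 9.26 GiB = 27937.42 GiB
= 27937.42 × 1,073,741,824 bytes = 29,997,576,308,654.08 bytes
1 GB = 1,000,000,000 bytes
29,997,576,308,654.08 / 1,000,000,000 = 29,997.576 GB

29,997.576 GB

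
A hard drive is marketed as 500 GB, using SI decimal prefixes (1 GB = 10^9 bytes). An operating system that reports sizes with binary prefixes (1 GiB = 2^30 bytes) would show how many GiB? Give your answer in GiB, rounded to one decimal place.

500 GB = 500 × 10^9 bytes = 500,000,000,000 bytes
1 GiB = 2^30 bytes = 1,073,741,824 bytes
500,000,000,000 / 1,073,741,824 = 465.7 GiB

465.7 GiB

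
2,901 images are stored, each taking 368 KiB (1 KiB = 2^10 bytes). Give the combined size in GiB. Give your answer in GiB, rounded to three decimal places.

1.018 GiB

Total = 2,901 × 368 KiB = 1,067,568 KiB
= 1,067,568 × 1,024 bytes = 1,093,189,632 bytes
1 GiB = 1,073,741,824 bytes
1,093,189,632 / 1,073,741,824 = 1.018 GiB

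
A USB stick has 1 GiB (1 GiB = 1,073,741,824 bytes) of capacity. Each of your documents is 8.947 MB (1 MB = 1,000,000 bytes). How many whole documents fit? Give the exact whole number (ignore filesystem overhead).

120

Capacity: 1 GiB = 1,073,741,824 bytes
Per item: 8.947 MB = 8,947,000 bytes
⌊1,073,741,824 / 8,947,000⌋ = 120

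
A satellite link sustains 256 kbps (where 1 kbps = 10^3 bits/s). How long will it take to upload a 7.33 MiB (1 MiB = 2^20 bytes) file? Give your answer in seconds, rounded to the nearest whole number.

7.33 MiB = 7,686,062.08 bytes = 61,488,496.64 bits
256 kbps = 256,000 bits/s
time = 61,488,496.64 / 256,000 = 240 s

240 seconds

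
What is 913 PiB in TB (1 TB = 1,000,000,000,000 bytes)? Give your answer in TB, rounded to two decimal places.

913 PiB = 913 × 2^50 bytes = 1,027,946,614,947,315,712 bytes
1 TB = 1,000,000,000,000 bytes
1,027,946,614,947,315,712 / 1,000,000,000,000 = 1,027,946.61 TB

1,027,946.61 TB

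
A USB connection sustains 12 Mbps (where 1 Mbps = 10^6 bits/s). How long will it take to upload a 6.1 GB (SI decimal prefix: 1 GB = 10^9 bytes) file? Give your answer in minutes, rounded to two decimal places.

67.78 minutes

6.1 GB = 6,100,000,000 bytes = 48,800,000,000 bits
12 Mbps = 12,000,000 bits/s
time = 48,800,000,000 / 12,000,000 = 4,066.667 s
4,066.667 s / 60 = 67.78 minutes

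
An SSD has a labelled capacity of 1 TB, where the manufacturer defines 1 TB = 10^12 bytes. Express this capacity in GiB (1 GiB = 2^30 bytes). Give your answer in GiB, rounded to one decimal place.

1 TB = 1 × 10^12 bytes = 1,000,000,000,000 bytes
1 GiB = 1,073,741,824 bytes
1,000,000,000,000 / 1,073,741,824 = 931.3 GiB

931.3 GiB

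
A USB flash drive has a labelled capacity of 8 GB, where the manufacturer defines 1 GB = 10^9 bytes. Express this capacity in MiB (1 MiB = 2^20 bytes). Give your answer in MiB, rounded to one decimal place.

7,629.4 MiB

8 GB = 8 × 10^9 bytes = 8,000,000,000 bytes
1 MiB = 2^20 bytes = 1,048,576 bytes
8,000,000,000 / 1,048,576 = 7,629.4 MiB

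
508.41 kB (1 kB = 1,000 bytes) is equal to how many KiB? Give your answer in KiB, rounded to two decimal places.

508.41 kB = 508.41 × 10^3 bytes = 508,410 bytes
1 KiB = 1,024 bytes
508,410 / 1,024 = 496.49 KiB

496.49 KiB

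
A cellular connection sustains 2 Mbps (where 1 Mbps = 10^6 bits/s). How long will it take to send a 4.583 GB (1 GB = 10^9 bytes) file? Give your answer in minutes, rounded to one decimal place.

4.583 GB = 4,583,000,000 bytes = 36,664,000,000 bits
2 Mbps = 2,000,000 bits/s
time = 36,664,000,000 / 2,000,000 = 18,332.00 s
18,332.00 s / 60 = 305.5 minutes

305.5 minutes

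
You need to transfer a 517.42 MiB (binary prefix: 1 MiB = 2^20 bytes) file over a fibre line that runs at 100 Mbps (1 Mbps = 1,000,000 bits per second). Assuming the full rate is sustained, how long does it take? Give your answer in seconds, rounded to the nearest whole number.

517.42 MiB = 542,554,193.92 bytes = 4,340,433,551.36 bits
100 Mbps = 100,000,000 bits/s
time = 4,340,433,551.36 / 100,000,000 = 43 s

43 seconds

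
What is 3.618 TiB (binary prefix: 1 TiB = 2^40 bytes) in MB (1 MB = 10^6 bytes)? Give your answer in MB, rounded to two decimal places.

3.618 TiB = 3.618 × 2^40 bytes = 3,978,033,069,293.568 bytes
1 MB = 1,000,000 bytes
3,978,033,069,293.568 / 1,000,000 = 3,978,033.07 MB

3,978,033.07 MB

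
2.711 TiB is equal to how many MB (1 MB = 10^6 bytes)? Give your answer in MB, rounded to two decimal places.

2,980,776.02 MB

2.711 TiB = 2.711 × 2^40 bytes = 2,980,776,022,900.736 bytes
1 MB = 1,000,000 bytes
2,980,776,022,900.736 / 1,000,000 = 2,980,776.02 MB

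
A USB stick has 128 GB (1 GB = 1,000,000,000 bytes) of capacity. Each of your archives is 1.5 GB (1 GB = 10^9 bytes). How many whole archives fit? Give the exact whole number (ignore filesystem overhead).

Capacity: 128 GB = 128,000,000,000 bytes
Per item: 1.5 GB = 1,500,000,000 bytes
⌊128,000,000,000 / 1,500,000,000⌋ = 85

85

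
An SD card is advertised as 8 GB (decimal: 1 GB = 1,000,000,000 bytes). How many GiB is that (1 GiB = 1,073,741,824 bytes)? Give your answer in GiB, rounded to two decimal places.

8 GB = 8 × 10^9 bytes = 8,000,000,000 bytes
1 GiB = 2^30 bytes = 1,073,741,824 bytes
8,000,000,000 / 1,073,741,824 = 7.45 GiB

7.45 GiB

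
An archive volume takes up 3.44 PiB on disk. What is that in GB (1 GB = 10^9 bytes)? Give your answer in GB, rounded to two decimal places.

3,873,095.68 GB

3.44 PiB × 1,125,899,906,842,624 bytes/PiB = 3,873,095,679,538,626.56 bytes
1 GB = 10^9 bytes = 1,000,000,000 bytes
3,873,095,679,538,626.56 / 1,000,000,000 = 3,873,095.68 GB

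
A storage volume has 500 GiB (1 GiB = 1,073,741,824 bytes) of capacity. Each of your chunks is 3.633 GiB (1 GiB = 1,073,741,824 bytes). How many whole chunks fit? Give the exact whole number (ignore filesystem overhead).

Capacity: 500 GiB = 536,870,912,000 bytes
Per item: 3.633 GiB = 3,900,904,046.592 bytes
⌊536,870,912,000 / 3,900,904,046.592⌋ = 137

137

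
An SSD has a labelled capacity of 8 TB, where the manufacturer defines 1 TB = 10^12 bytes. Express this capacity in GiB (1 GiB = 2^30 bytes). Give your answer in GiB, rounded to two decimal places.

8 TB × 1,000,000,000,000 bytes/TB = 8,000,000,000,000 bytes
1 GiB = 1,073,741,824 bytes
8,000,000,000,000 / 1,073,741,824 = 7,450.58 GiB

7,450.58 GiB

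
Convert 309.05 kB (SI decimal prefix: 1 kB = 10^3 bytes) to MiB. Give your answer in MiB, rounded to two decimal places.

0.29 MiB

309.05 kB × 1,000 bytes/kB = 309,050 bytes
1 MiB = 1,048,576 bytes
309,050 / 1,048,576 = 0.29 MiB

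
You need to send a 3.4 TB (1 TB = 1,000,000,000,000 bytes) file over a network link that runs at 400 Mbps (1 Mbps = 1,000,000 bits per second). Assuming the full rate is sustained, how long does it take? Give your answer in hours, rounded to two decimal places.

18.89 hours

3.4 TB = 3,400,000,000,000 bytes = 27,200,000,000,000 bits
400 Mbps = 400,000,000 bits/s
time = 27,200,000,000,000 / 400,000,000 = 68,000.0000 s
68,000.0000 s / 3600 = 18.89 hours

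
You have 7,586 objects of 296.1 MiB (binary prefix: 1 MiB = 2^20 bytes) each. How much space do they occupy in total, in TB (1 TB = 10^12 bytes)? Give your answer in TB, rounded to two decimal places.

Total = 7,586 × 296.1 MiB = 2246214.6 MiB
= 2246214.6 × 1,048,576 bytes = 2,355,326,720,409.6 bytes
1 TB = 1,000,000,000,000 bytes
2,355,326,720,409.6 / 1,000,000,000,000 = 2.36 TB

2.36 TB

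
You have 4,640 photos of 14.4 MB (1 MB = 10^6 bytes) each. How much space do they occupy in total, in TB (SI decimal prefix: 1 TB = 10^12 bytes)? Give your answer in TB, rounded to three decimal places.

Total = 4,640 × 14.4 MB = 66,816 MB
= 66,816 × 1,000,000 bytes = 66,816,000,000 bytes
1 TB = 1,000,000,000,000 bytes
66,816,000,000 / 1,000,000,000,000 = 0.067 TB

0.067 TB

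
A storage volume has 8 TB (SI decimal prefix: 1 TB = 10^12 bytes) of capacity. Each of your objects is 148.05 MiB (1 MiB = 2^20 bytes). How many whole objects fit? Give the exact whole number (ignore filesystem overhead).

51,532

Capacity: 8 TB = 8,000,000,000,000 bytes
Per item: 148.05 MiB = 155,241,676.8 bytes
⌊8,000,000,000,000 / 155,241,676.8⌋ = 51,532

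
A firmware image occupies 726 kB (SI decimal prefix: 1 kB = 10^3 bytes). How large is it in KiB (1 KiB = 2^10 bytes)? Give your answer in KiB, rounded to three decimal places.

708.984 KiB

726 kB × 1,000 bytes/kB = 726,000 bytes
1 KiB = 1,024 bytes
726,000 / 1,024 = 708.984 KiB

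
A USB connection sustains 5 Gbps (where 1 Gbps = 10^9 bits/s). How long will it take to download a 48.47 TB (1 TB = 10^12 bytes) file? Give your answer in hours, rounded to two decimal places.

21.54 hours

48.47 TB = 48,470,000,000,000 bytes = 387,760,000,000,000 bits
5 Gbps = 5,000,000,000 bits/s
time = 387,760,000,000,000 / 5,000,000,000 = 77,552.0000 s
77,552.0000 s / 3600 = 21.54 hours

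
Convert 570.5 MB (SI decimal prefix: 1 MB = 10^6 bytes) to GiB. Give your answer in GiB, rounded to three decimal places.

570.5 MB × 1,000,000 bytes/MB = 570,500,000 bytes
1 GiB = 1,073,741,824 bytes
570,500,000 / 1,073,741,824 = 0.531 GiB

0.531 GiB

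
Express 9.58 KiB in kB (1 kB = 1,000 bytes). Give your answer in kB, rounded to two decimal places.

9.58 KiB = 9.58 × 2^10 bytes = 9,809.92 bytes
1 kB = 1,000 bytes
9,809.92 / 1,000 = 9.81 kB

9.81 kB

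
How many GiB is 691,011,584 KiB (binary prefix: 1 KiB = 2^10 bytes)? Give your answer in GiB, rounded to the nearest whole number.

659 GiB

691,011,584 KiB = 691,011,584 × 2^10 bytes = 707,595,862,016 bytes
1 GiB = 2^30 bytes = 1,073,741,824 bytes
707,595,862,016 / 1,073,741,824 = 659 GiB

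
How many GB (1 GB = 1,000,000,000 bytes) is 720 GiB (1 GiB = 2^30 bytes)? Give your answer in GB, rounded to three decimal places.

720 GiB = 720 × 2^30 bytes = 773,094,113,280 bytes
1 GB = 10^9 bytes = 1,000,000,000 bytes
773,094,113,280 / 1,000,000,000 = 773.094 GB

773.094 GB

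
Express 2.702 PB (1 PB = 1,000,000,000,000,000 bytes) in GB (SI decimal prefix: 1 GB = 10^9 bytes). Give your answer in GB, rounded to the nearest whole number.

2,702,000 GB

2.702 PB × 1,000,000,000,000,000 bytes/PB = 2,702,000,000,000,000 bytes
1 GB = 1,000,000,000 bytes
2,702,000,000,000,000 / 1,000,000,000 = 2,702,000 GB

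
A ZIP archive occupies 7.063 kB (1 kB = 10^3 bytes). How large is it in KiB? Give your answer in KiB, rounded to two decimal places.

7.063 kB = 7.063 × 10^3 bytes = 7,063 bytes
1 KiB = 2^10 bytes = 1,024 bytes
7,063 / 1,024 = 6.90 KiB

6.90 KiB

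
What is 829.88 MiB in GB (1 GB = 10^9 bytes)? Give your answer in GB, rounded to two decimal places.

0.87 GB

829.88 MiB = 829.88 × 2^20 bytes = 870,192,250.88 bytes
1 GB = 1,000,000,000 bytes
870,192,250.88 / 1,000,000,000 = 0.87 GB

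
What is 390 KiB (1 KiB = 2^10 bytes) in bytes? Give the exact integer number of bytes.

399,360 bytes

390 × 1,024 = 399,360 bytes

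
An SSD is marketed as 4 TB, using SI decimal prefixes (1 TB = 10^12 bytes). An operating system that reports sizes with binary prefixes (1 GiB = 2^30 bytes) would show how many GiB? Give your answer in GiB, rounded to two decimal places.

3,725.29 GiB

4 TB = 4 × 10^12 bytes = 4,000,000,000,000 bytes
1 GiB = 1,073,741,824 bytes
4,000,000,000,000 / 1,073,741,824 = 3,725.29 GiB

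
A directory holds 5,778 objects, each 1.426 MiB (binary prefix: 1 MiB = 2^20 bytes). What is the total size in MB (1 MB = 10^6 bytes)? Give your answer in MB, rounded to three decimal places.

Total = 5,778 × 1.426 MiB = 8239.428 MiB
= 8239.428 × 1,048,576 bytes = 8,639,666,454.528 bytes
1 MB = 1,000,000 bytes
8,639,666,454.528 / 1,000,000 = 8,639.666 MB

8,639.666 MB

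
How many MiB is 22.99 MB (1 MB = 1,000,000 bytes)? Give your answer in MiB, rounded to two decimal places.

22.99 MB × 1,000,000 bytes/MB = 22,990,000 bytes
1 MiB = 1,048,576 bytes
22,990,000 / 1,048,576 = 21.92 MiB

21.92 MiB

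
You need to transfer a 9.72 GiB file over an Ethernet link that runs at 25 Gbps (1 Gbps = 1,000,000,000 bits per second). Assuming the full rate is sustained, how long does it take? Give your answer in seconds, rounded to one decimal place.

9.72 GiB = 10,436,770,529.28 bytes = 83,494,164,234.24 bits
25 Gbps = 25,000,000,000 bits/s
time = 83,494,164,234.24 / 25,000,000,000 = 3.3 s

3.3 seconds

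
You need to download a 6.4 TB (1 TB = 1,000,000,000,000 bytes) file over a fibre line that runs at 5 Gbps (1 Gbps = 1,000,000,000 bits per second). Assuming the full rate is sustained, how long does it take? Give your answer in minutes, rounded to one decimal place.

170.7 minutes

6.4 TB = 6,400,000,000,000 bytes = 51,200,000,000,000 bits
5 Gbps = 5,000,000,000 bits/s
time = 51,200,000,000,000 / 5,000,000,000 = 10,240.00 s
10,240.00 s / 60 = 170.7 minutes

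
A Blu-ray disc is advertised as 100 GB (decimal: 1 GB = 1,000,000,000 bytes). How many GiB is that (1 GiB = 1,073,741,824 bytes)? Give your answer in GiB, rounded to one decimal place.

93.1 GiB

100 GB = 100 × 10^9 bytes = 100,000,000,000 bytes
1 GiB = 2^30 bytes = 1,073,741,824 bytes
100,000,000,000 / 1,073,741,824 = 93.1 GiB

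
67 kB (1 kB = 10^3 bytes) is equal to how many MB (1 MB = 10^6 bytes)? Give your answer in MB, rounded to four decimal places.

67 kB × 1,000 bytes/kB = 67,000 bytes
1 MB = 1,000,000 bytes
67,000 / 1,000,000 = 0.0670 MB

0.0670 MB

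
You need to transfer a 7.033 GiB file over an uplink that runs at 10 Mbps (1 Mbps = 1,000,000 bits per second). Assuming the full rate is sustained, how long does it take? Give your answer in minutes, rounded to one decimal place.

7.033 GiB = 7,551,626,248.192 bytes = 60,413,009,985.536 bits
10 Mbps = 10,000,000 bits/s
time = 60,413,009,985.536 / 10,000,000 = 6,041.30 s
6,041.30 s / 60 = 100.7 minutes

100.7 minutes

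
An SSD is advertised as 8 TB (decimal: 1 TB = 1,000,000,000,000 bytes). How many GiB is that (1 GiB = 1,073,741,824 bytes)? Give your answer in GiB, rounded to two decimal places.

8 TB × 1,000,000,000,000 bytes/TB = 8,000,000,000,000 bytes
1 GiB = 2^30 bytes = 1,073,741,824 bytes
8,000,000,000,000 / 1,073,741,824 = 7,450.58 GiB

7,450.58 GiB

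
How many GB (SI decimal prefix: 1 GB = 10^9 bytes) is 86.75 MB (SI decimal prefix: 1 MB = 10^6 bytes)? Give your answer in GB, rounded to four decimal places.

86.75 MB = 86.75 × 10^6 bytes = 86,750,000 bytes
1 GB = 1,000,000,000 bytes
86,750,000 / 1,000,000,000 = 0.0868 GB

0.0868 GB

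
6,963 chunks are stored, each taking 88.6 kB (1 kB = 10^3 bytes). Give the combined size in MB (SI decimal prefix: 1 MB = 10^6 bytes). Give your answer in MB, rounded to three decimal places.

616.922 MB

Total = 6,963 × 88.6 kB = 616921.8 kB
= 616921.8 × 1,000 bytes = 616,921,800 bytes
1 MB = 1,000,000 bytes
616,921,800 / 1,000,000 = 616.922 MB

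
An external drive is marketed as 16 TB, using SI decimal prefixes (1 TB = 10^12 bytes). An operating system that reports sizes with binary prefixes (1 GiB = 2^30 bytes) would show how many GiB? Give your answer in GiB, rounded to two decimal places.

14,901.16 GiB

16 TB × 1,000,000,000,000 bytes/TB = 16,000,000,000,000 bytes
1 GiB = 2^30 bytes = 1,073,741,824 bytes
16,000,000,000,000 / 1,073,741,824 = 14,901.16 GiB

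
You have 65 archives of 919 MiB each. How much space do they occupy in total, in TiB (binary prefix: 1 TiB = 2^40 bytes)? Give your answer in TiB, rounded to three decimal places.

0.057 TiB

Total = 65 × 919 MiB = 59,735 MiB
= 59,735 × 1,048,576 bytes = 62,636,687,360 bytes
1 TiB = 1,099,511,627,776 bytes
62,636,687,360 / 1,099,511,627,776 = 0.057 TiB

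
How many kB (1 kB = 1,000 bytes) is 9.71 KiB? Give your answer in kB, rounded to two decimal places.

9.94 kB

9.71 KiB × 1,024 bytes/KiB = 9,943.04 bytes
1 kB = 1,000 bytes
9,943.04 / 1,000 = 9.94 kB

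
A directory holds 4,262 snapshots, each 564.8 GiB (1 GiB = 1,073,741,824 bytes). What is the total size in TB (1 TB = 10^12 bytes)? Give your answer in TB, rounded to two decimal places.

Total = 4,262 × 564.8 GiB = 2407177.6 GiB
= 2407177.6 × 1,073,741,824 bytes = 2,584,687,266,915,942.4 bytes
1 TB = 1,000,000,000,000 bytes
2,584,687,266,915,942.4 / 1,000,000,000,000 = 2,584.69 TB

2,584.69 TB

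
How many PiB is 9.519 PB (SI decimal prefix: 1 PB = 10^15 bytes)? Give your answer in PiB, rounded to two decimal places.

8.45 PiB

9.519 PB × 1,000,000,000,000,000 bytes/PB = 9,519,000,000,000,000 bytes
1 PiB = 2^50 bytes = 1,125,899,906,842,624 bytes
9,519,000,000,000,000 / 1,125,899,906,842,624 = 8.45 PiB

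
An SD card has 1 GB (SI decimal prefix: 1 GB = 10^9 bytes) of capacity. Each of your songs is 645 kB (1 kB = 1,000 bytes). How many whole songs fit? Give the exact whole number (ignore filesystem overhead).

Capacity: 1 GB = 1,000,000,000 bytes
Per item: 645 kB = 645,000 bytes
⌊1,000,000,000 / 645,000⌋ = 1,550

1,550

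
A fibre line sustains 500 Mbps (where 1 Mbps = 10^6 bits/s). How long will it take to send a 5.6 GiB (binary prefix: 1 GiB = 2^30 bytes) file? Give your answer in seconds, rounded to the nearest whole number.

5.6 GiB = 6,012,954,214.4 bytes = 48,103,633,715.2 bits
500 Mbps = 500,000,000 bits/s
time = 48,103,633,715.2 / 500,000,000 = 96 s

96 seconds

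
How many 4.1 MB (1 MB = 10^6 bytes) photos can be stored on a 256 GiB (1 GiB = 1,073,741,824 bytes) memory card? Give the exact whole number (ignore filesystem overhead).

67,043

Capacity: 256 GiB = 274,877,906,944 bytes
Per item: 4.1 MB = 4,100,000 bytes
⌊274,877,906,944 / 4,100,000⌋ = 67,043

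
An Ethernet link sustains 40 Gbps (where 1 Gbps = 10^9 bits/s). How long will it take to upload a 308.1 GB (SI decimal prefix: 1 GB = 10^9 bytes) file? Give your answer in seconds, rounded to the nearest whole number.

308.1 GB = 308,100,000,000 bytes = 2,464,800,000,000 bits
40 Gbps = 40,000,000,000 bits/s
time = 2,464,800,000,000 / 40,000,000,000 = 62 s

62 seconds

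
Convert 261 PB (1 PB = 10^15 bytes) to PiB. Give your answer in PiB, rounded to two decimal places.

261 PB = 261 × 10^15 bytes = 261,000,000,000,000,000 bytes
1 PiB = 2^50 bytes = 1,125,899,906,842,624 bytes
261,000,000,000,000,000 / 1,125,899,906,842,624 = 231.81 PiB

231.81 PiB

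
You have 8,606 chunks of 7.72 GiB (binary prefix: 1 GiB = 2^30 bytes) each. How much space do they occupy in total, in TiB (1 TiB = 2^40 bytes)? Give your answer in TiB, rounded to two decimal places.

64.88 TiB

Total = 8,606 × 7.72 GiB = 66438.32 GiB
= 66438.32 × 1,073,741,824 bytes = 71,337,602,900,295.68 bytes
1 TiB = 1,099,511,627,776 bytes
71,337,602,900,295.68 / 1,099,511,627,776 = 64.88 TiB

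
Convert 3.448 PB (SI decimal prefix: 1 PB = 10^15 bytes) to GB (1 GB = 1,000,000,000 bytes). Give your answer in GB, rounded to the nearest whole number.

3.448 PB × 1,000,000,000,000,000 bytes/PB = 3,448,000,000,000,000 bytes
1 GB = 10^9 bytes = 1,000,000,000 bytes
3,448,000,000,000,000 / 1,000,000,000 = 3,448,000 GB

3,448,000 GB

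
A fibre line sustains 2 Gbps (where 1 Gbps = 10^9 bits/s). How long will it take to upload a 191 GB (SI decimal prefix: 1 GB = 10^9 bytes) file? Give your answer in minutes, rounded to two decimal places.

191 GB = 191,000,000,000 bytes = 1,528,000,000,000 bits
2 Gbps = 2,000,000,000 bits/s
time = 1,528,000,000,000 / 2,000,000,000 = 764.000 s
764.000 s / 60 = 12.73 minutes

12.73 minutes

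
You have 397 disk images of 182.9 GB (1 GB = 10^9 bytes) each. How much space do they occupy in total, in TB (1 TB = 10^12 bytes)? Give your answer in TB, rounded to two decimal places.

72.61 TB

Total = 397 × 182.9 GB = 72611.3 GB
= 72611.3 × 1,000,000,000 bytes = 72,611,300,000,000 bytes
1 TB = 1,000,000,000,000 bytes
72,611,300,000,000 / 1,000,000,000,000 = 72.61 TB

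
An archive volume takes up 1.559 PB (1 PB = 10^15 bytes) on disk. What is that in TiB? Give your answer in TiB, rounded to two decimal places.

1,417.90 TiB

1.559 PB × 1,000,000,000,000,000 bytes/PB = 1,559,000,000,000,000 bytes
1 TiB = 1,099,511,627,776 bytes
1,559,000,000,000,000 / 1,099,511,627,776 = 1,417.90 TiB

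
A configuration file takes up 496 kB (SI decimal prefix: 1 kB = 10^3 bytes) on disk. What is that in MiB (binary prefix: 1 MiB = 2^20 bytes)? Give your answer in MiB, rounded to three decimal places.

0.473 MiB

496 kB × 1,000 bytes/kB = 496,000 bytes
1 MiB = 1,048,576 bytes
496,000 / 1,048,576 = 0.473 MiB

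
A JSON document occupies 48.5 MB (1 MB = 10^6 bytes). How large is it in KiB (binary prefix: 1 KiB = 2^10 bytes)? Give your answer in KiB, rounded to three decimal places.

47,363.281 KiB

48.5 MB = 48.5 × 10^6 bytes = 48,500,000 bytes
1 KiB = 1,024 bytes
48,500,000 / 1,024 = 47,363.281 KiB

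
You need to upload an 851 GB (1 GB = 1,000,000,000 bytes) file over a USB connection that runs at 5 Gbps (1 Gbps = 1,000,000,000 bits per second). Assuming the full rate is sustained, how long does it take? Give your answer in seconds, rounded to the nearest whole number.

1,362 seconds

851 GB = 851,000,000,000 bytes = 6,808,000,000,000 bits
5 Gbps = 5,000,000,000 bits/s
time = 6,808,000,000,000 / 5,000,000,000 = 1,362 s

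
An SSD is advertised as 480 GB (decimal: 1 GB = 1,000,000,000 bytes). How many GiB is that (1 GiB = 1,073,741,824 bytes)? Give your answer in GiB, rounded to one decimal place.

480 GB = 480 × 10^9 bytes = 480,000,000,000 bytes
1 GiB = 1,073,741,824 bytes
480,000,000,000 / 1,073,741,824 = 447.0 GiB

447.0 GiB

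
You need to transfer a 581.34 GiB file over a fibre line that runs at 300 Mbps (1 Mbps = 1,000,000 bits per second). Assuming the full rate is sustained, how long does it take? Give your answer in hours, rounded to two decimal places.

4.62 hours

581.34 GiB = 624,209,071,964.16 bytes = 4,993,672,575,713.28 bits
300 Mbps = 300,000,000 bits/s
time = 4,993,672,575,713.28 / 300,000,000 = 16,645.5753 s
16,645.5753 s / 3600 = 4.62 hours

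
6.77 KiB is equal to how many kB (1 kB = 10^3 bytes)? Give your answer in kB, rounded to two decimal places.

6.77 KiB = 6.77 × 2^10 bytes = 6,932.48 bytes
1 kB = 1,000 bytes
6,932.48 / 1,000 = 6.93 kB

6.93 kB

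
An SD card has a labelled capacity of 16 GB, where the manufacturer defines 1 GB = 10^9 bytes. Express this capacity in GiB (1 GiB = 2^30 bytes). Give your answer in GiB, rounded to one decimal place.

14.9 GiB

16 GB × 1,000,000,000 bytes/GB = 16,000,000,000 bytes
1 GiB = 2^30 bytes = 1,073,741,824 bytes
16,000,000,000 / 1,073,741,824 = 14.9 GiB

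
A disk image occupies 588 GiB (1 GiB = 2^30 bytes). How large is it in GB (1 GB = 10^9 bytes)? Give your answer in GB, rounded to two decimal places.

588 GiB × 1,073,741,824 bytes/GiB = 631,360,192,512 bytes
1 GB = 1,000,000,000 bytes
631,360,192,512 / 1,000,000,000 = 631.36 GB

631.36 GB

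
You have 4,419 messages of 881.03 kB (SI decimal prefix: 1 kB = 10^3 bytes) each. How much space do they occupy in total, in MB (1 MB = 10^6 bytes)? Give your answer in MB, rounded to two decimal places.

Total = 4,419 × 881.03 kB = 3893271.57 kB
= 3893271.57 × 1,000 bytes = 3,893,271,570 bytes
1 MB = 1,000,000 bytes
3,893,271,570 / 1,000,000 = 3,893.27 MB

3,893.27 MB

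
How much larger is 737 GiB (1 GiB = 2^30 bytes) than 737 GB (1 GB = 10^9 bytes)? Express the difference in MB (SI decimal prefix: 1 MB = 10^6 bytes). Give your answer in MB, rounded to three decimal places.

54,347.724 MB

737 GiB = 737 × 1,073,741,824 = 791,347,724,288 bytes
737 GB = 737 × 1,000,000,000 = 737,000,000,000 bytes
difference = 54,347,724,288 bytes
54,347,724,288 / 1,000,000 = 54,347.724 MB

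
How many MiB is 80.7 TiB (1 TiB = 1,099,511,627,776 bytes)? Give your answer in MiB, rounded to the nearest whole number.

80.7 TiB = 80.7 × 2^40 bytes = 88,730,588,361,523.2 bytes
1 MiB = 2^20 bytes = 1,048,576 bytes
88,730,588,361,523.2 / 1,048,576 = 84,620,083 MiB

84,620,083 MiB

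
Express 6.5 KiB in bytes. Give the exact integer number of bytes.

6,656 bytes

6.5 × 1,024 = 6,656 bytes  (1 KiB = 2^10 bytes)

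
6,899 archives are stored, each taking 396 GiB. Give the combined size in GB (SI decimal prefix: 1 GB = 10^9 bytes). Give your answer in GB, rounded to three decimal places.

Total = 6,899 × 396 GiB = 2,732,004 GiB
= 2,732,004 × 1,073,741,824 bytes = 2,933,466,958,135,296 bytes
1 GB = 1,000,000,000 bytes
2,933,466,958,135,296 / 1,000,000,000 = 2,933,466.958 GB

2,933,466.958 GB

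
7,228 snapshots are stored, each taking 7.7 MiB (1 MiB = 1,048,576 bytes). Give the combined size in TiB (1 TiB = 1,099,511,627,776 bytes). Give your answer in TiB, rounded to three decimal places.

Total = 7,228 × 7.7 MiB = 55655.6 MiB
= 55655.6 × 1,048,576 bytes = 58,359,126,425.6 bytes
1 TiB = 1,099,511,627,776 bytes
58,359,126,425.6 / 1,099,511,627,776 = 0.053 TiB

0.053 TiB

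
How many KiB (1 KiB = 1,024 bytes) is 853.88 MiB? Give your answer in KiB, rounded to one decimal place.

853.88 MiB = 853.88 × 2^20 bytes = 895,358,074.88 bytes
1 KiB = 1,024 bytes
895,358,074.88 / 1,024 = 874,373.1 KiB

874,373.1 KiB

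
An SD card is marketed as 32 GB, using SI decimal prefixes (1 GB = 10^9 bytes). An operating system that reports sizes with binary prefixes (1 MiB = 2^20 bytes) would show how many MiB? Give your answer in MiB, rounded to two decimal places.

32 GB × 1,000,000,000 bytes/GB = 32,000,000,000 bytes
1 MiB = 2^20 bytes = 1,048,576 bytes
32,000,000,000 / 1,048,576 = 30,517.58 MiB

30,517.58 MiB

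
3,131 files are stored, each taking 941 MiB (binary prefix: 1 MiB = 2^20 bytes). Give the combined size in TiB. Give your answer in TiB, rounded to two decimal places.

Total = 3,131 × 941 MiB = 2,946,271 MiB
= 2,946,271 × 1,048,576 bytes = 3,089,389,060,096 bytes
1 TiB = 1,099,511,627,776 bytes
3,089,389,060,096 / 1,099,511,627,776 = 2.81 TiB

2.81 TiB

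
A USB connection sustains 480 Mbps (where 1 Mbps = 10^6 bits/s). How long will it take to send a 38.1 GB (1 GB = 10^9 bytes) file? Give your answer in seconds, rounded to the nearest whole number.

38.1 GB = 38,100,000,000 bytes = 304,800,000,000 bits
480 Mbps = 480,000,000 bits/s
time = 304,800,000,000 / 480,000,000 = 635 s

635 seconds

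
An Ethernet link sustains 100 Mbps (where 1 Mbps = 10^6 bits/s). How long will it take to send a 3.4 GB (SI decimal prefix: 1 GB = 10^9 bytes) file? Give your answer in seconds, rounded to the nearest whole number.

272 seconds

3.4 GB = 3,400,000,000 bytes = 27,200,000,000 bits
100 Mbps = 100,000,000 bits/s
time = 27,200,000,000 / 100,000,000 = 272 s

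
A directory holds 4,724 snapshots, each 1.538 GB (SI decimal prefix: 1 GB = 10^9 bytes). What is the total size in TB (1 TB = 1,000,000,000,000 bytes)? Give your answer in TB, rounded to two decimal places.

7.27 TB

Total = 4,724 × 1.538 GB = 7265.512 GB
= 7265.512 × 1,000,000,000 bytes = 7,265,512,000,000 bytes
1 TB = 1,000,000,000,000 bytes
7,265,512,000,000 / 1,000,000,000,000 = 7.27 TB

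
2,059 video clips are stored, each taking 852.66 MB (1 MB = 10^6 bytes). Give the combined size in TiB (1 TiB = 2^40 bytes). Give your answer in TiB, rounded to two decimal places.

Total = 2,059 × 852.66 MB = 1755626.94 MB
= 1755626.94 × 1,000,000 bytes = 1,755,626,940,000 bytes
1 TiB = 1,099,511,627,776 bytes
1,755,626,940,000 / 1,099,511,627,776 = 1.60 TiB

1.60 TiB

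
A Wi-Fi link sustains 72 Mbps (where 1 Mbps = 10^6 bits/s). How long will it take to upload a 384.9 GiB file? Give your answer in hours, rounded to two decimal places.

384.9 GiB = 413,283,228,057.6 bytes = 3,306,265,824,460.8 bits
72 Mbps = 72,000,000 bits/s
time = 3,306,265,824,460.8 / 72,000,000 = 45,920.3587 s
45,920.3587 s / 3600 = 12.76 hours

12.76 hours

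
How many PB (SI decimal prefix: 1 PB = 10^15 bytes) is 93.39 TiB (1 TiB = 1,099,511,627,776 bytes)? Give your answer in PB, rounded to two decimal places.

93.39 TiB × 1,099,511,627,776 bytes/TiB = 102,683,390,918,000.64 bytes
1 PB = 1,000,000,000,000,000 bytes
102,683,390,918,000.64 / 1,000,000,000,000,000 = 0.10 PB

0.10 PB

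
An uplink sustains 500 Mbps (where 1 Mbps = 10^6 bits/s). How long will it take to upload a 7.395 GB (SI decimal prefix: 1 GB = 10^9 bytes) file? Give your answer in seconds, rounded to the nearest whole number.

118 seconds

7.395 GB = 7,395,000,000 bytes = 59,160,000,000 bits
500 Mbps = 500,000,000 bits/s
time = 59,160,000,000 / 500,000,000 = 118 s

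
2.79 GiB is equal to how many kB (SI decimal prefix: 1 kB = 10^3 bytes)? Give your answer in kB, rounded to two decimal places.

2,995,739.69 kB

2.79 GiB = 2.79 × 2^30 bytes = 2,995,739,688.96 bytes
1 kB = 10^3 bytes = 1,000 bytes
2,995,739,688.96 / 1,000 = 2,995,739.69 kB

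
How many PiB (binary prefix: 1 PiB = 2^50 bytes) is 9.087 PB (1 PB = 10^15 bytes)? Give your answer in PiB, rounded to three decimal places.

9.087 PB = 9.087 × 10^15 bytes = 9,087,000,000,000,000 bytes
1 PiB = 1,125,899,906,842,624 bytes
9,087,000,000,000,000 / 1,125,899,906,842,624 = 8.071 PiB

8.071 PiB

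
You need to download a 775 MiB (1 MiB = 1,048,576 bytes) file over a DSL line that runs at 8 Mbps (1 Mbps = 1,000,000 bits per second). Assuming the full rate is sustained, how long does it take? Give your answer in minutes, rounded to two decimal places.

775 MiB = 812,646,400 bytes = 6,501,171,200 bits
8 Mbps = 8,000,000 bits/s
time = 6,501,171,200 / 8,000,000 = 812.646 s
812.646 s / 60 = 13.54 minutes

13.54 minutes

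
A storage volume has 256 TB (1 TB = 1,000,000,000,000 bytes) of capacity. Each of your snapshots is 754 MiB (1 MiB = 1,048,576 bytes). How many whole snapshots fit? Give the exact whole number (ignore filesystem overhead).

Capacity: 256 TB = 256,000,000,000,000 bytes
Per item: 754 MiB = 790,626,304 bytes
⌊256,000,000,000,000 / 790,626,304⌋ = 323,793

323,793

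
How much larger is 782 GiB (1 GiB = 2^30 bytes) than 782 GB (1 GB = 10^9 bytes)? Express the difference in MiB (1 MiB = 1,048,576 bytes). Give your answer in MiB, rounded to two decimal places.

782 GiB = 782 × 1,073,741,824 = 839,666,106,368 bytes
782 GB = 782 × 1,000,000,000 = 782,000,000,000 bytes
difference = 57,666,106,368 bytes
57,666,106,368 / 1,048,576 = 54,994.68 MiB

54,994.68 MiB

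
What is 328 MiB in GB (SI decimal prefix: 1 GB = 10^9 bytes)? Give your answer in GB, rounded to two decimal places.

0.34 GB

328 MiB = 328 × 2^20 bytes = 343,932,928 bytes
1 GB = 1,000,000,000 bytes
343,932,928 / 1,000,000,000 = 0.34 GB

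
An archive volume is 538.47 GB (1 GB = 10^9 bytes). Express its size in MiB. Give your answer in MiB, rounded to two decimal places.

538.47 GB × 1,000,000,000 bytes/GB = 538,470,000,000 bytes
1 MiB = 1,048,576 bytes
538,470,000,000 / 1,048,576 = 513,525.01 MiB

513,525.01 MiB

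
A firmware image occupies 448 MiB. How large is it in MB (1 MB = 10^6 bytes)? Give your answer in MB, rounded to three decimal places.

448 MiB = 448 × 2^20 bytes = 469,762,048 bytes
1 MB = 1,000,000 bytes
469,762,048 / 1,000,000 = 469.762 MB

469.762 MB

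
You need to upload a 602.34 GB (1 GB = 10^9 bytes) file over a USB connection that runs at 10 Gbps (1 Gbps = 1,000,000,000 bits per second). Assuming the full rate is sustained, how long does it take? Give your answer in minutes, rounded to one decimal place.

602.34 GB = 602,340,000,000 bytes = 4,818,720,000,000 bits
10 Gbps = 10,000,000,000 bits/s
time = 4,818,720,000,000 / 10,000,000,000 = 481.87 s
481.87 s / 60 = 8.0 minutes

8.0 minutes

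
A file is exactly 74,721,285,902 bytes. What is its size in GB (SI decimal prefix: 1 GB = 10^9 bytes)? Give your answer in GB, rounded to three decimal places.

74,721,285,902 bytes given.
1 GB = 1,000,000,000 bytes
74,721,285,902 / 1,000,000,000 = 74.721 GB

74.721 GB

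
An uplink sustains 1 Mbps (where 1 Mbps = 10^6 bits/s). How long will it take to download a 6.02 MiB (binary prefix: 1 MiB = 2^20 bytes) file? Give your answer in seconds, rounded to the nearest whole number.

50 seconds

6.02 MiB = 6,312,427.52 bytes = 50,499,420.16 bits
1 Mbps = 1,000,000 bits/s
time = 50,499,420.16 / 1,000,000 = 50 s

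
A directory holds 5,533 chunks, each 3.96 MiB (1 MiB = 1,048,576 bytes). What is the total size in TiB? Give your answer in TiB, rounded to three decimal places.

0.021 TiB

Total = 5,533 × 3.96 MiB = 21910.68 MiB
= 21910.68 × 1,048,576 bytes = 22,975,013,191.68 bytes
1 TiB = 1,099,511,627,776 bytes
22,975,013,191.68 / 1,099,511,627,776 = 0.021 TiB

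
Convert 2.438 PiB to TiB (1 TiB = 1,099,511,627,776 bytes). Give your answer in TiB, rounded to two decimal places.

2.438 PiB = 2.438 × 2^50 bytes = 2,744,943,972,882,317.312 bytes
1 TiB = 2^40 bytes = 1,099,511,627,776 bytes
2,744,943,972,882,317.312 / 1,099,511,627,776 = 2,496.51 TiB

2,496.51 TiB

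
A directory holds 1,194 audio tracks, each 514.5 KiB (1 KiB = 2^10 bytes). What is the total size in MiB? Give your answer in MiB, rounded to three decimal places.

Total = 1,194 × 514.5 KiB = 614,313 KiB
= 614,313 × 1,024 bytes = 629,056,512 bytes
1 MiB = 1,048,576 bytes
629,056,512 / 1,048,576 = 599.915 MiB

599.915 MiB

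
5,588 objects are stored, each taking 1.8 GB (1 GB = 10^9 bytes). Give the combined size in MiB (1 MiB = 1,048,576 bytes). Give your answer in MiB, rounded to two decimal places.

Total = 5,588 × 1.8 GB = 10058.4 GB
= 10058.4 × 1,000,000,000 bytes = 10,058,400,000,000 bytes
1 MiB = 1,048,576 bytes
10,058,400,000,000 / 1,048,576 = 9,592,437.74 MiB

9,592,437.74 MiB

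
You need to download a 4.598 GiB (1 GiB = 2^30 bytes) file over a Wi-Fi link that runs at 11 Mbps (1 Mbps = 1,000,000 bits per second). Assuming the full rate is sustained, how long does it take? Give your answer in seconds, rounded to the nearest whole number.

4.598 GiB = 4,937,064,906.752 bytes = 39,496,519,254.016 bits
11 Mbps = 11,000,000 bits/s
time = 39,496,519,254.016 / 11,000,000 = 3,591 s

3,591 seconds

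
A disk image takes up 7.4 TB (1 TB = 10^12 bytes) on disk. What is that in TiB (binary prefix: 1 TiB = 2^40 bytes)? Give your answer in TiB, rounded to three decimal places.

7.4 TB × 1,000,000,000,000 bytes/TB = 7,400,000,000,000 bytes
1 TiB = 1,099,511,627,776 bytes
7,400,000,000,000 / 1,099,511,627,776 = 6.730 TiB

6.730 TiB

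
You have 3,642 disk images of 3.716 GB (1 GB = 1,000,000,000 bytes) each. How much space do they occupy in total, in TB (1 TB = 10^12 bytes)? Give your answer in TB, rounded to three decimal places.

Total = 3,642 × 3.716 GB = 13533.672 GB
= 13533.672 × 1,000,000,000 bytes = 13,533,672,000,000 bytes
1 TB = 1,000,000,000,000 bytes
13,533,672,000,000 / 1,000,000,000,000 = 13.534 TB

13.534 TB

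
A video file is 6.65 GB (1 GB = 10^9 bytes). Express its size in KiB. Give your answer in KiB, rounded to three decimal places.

6.65 GB = 6.65 × 10^9 bytes = 6,650,000,000 bytes
1 KiB = 1,024 bytes
6,650,000,000 / 1,024 = 6,494,140.625 KiB

6,494,140.625 KiB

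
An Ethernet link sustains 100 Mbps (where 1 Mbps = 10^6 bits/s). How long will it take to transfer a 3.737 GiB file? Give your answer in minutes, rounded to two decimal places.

3.737 GiB = 4,012,573,196.288 bytes = 32,100,585,570.304 bits
100 Mbps = 100,000,000 bits/s
time = 32,100,585,570.304 / 100,000,000 = 321.006 s
321.006 s / 60 = 5.35 minutes

5.35 minutes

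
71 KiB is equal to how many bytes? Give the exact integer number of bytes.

72,704 bytes

71 × 1,024 = 72,704 bytes  (1 KiB = 2^10 bytes)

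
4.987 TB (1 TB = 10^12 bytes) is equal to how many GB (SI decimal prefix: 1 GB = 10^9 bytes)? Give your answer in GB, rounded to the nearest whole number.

4.987 TB × 1,000,000,000,000 bytes/TB = 4,987,000,000,000 bytes
1 GB = 10^9 bytes = 1,000,000,000 bytes
4,987,000,000,000 / 1,000,000,000 = 4,987 GB

4,987 GB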